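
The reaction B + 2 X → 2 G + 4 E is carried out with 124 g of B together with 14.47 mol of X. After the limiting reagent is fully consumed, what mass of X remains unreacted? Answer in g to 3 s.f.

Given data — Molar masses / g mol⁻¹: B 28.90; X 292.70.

1720 g

n(B) = 124.0 / 28.90 = 4.291 mol
n(X) = 14.47 mol
n/ν for B = 4.291/1 = 4.291
n/ν for X = 14.47/2 = 7.235
Smallest n/ν is B → limiting reagent.
X consumed = (2/1) × 4.291 = 8.582 mol
X remaining = 14.47 − 8.582 = 5.888 mol
mass = 5.888 × 292.70 = 1723 g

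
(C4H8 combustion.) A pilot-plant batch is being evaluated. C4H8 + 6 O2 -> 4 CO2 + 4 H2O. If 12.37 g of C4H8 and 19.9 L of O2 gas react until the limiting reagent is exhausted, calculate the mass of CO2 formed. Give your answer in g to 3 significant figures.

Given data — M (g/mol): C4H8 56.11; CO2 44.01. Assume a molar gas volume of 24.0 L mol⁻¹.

24.3 g

n(C4H8) = 12.37 / 56.11 = 0.2205 mol
n(O2) = 19.90 / 24.0 = 0.8292 mol
n/ν → C4H8: 0.2205, O2: 0.1382; O2 is limiting.
n(CO2) = (4/6) × 0.8292 = 0.5528 mol
mass = 0.5528 × 44.01 = 24.33 g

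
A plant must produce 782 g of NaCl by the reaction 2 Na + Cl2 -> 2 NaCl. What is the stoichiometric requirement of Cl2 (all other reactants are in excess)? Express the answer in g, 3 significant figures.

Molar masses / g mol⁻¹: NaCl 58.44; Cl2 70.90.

n(NaCl) = 782 / 58.44 = 13.38 mol
n(Cl2) = (1/2) × 13.38 = 6.690 mol
mass = 6.690 × 70.90 = 474.3 g

474 g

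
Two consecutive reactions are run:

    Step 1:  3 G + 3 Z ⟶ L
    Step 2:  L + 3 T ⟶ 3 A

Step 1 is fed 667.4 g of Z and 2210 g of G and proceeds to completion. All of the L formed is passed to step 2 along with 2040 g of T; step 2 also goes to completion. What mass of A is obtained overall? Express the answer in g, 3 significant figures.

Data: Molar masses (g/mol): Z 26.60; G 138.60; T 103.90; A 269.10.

Step 1:
n(Z) = 667.4 / 26.60 = 25.09 mol
n(G) = 2210 / 138.60 = 15.95 mol
n/ν for Z = 25.09/3 = 8.363
n/ν for G = 15.95/3 = 5.317
Smallest n/ν is G → limiting reagent.
n(L) produced = (1/3) × 15.95 = 5.317 mol
Step 2:
n(L) available = 5.317 mol
n(T) = 2040 / 103.90 = 19.63 mol
n/ν for L = 5.317/1 = 5.317
n/ν for T = 19.63/3 = 6.543
Smallest n/ν is L → limiting reagent.
n(A) = (3/1) × 5.317 = 15.95 mol
mass = 15.95 × 269.10 = 4292 g

4290 g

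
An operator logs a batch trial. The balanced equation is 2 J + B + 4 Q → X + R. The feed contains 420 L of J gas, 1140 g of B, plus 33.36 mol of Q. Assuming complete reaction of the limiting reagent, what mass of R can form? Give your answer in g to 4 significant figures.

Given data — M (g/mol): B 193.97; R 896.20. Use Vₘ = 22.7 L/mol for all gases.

n(J) = 420.0 / 22.7 = 18.50 mol
n(B) = 1140 / 193.97 = 5.877 mol
n(Q) = 33.36 mol
n/ν → J: 9.250, B: 5.877, Q: 8.340; B is limiting.
n(R) = (1/1) × 5.877 = 5.877 mol
mass = 5.877 × 896.20 = 5267 g

5267 g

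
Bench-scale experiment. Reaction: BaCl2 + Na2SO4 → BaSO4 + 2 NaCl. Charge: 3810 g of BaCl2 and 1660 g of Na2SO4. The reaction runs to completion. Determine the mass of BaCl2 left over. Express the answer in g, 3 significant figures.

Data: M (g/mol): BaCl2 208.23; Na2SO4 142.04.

1380 g

n(BaCl2) = 3810 / 208.23 = 18.30 mol
n(Na2SO4) = 1660 / 142.04 = 11.69 mol
n/ν for BaCl2 = 18.30/1 = 18.30
n/ν for Na2SO4 = 11.69/1 = 11.69
Smallest n/ν is Na2SO4 → limiting reagent.
BaCl2 consumed = (1/1) × 11.69 = 11.69 mol
BaCl2 remaining = 18.30 − 11.69 = 6.610 mol
mass = 6.610 × 208.23 = 1376 g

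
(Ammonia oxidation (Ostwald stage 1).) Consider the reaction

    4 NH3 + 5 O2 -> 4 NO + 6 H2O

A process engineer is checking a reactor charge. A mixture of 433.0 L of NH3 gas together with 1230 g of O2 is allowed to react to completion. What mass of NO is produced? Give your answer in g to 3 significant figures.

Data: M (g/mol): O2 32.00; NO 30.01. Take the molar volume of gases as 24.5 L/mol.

n(NH3) = 433.0 / 24.5 = 17.67 mol
n(O2) = 1230 / 32.00 = 38.44 mol
n/ν for NH3 = 17.67/4 = 4.418
n/ν for O2 = 38.44/5 = 7.688
Smallest n/ν is NH3 → limiting reagent.
n(NO) = (4/4) × 17.67 = 17.67 mol
mass = 17.67 × 30.01 = 530.3 g

530 g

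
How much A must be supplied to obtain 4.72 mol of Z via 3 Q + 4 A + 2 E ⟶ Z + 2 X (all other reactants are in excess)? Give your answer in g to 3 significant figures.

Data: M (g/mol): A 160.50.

n(Z) = 4.720 mol
n(A) = (4/1) × 4.720 = 18.88 mol
mass = 18.88 × 160.50 = 3030 g

3030 g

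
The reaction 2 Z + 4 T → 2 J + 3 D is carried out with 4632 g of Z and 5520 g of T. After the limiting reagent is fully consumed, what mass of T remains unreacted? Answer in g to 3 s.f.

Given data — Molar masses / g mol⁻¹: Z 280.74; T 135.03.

1060 g

n(Z) = 4632 / 280.74 = 16.50 mol
n(T) = 5520 / 135.03 = 40.88 mol
n/ν for Z = 16.50/2 = 8.250
n/ν for T = 40.88/4 = 10.22
Smallest n/ν is Z → limiting reagent.
T consumed = (4/2) × 16.50 = 33.00 mol
T remaining = 40.88 − 33.00 = 7.880 mol
mass = 7.880 × 135.03 = 1064 g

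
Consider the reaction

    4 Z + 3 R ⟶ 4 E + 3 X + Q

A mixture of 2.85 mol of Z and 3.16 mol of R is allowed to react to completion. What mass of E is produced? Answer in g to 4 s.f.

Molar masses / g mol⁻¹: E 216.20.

616.2 g

n(Z) = 2.850 mol
n(R) = 3.160 mol
n/ν → Z: 0.7125, R: 1.053; Z is limiting.
n(E) = (4/4) × 2.850 = 2.850 mol
mass = 2.850 × 216.20 = 616.2 g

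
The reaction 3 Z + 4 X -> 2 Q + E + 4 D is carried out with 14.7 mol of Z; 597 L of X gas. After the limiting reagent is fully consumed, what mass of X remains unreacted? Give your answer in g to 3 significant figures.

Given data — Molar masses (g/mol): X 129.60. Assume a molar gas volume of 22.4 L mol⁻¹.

914 g

n(Z) = 14.70 mol
n(X) = 597.0 / 22.4 = 26.65 mol
n/ν for Z = 14.70/3 = 4.900
n/ν for X = 26.65/4 = 6.663
Smallest n/ν is Z → limiting reagent.
X consumed = (4/3) × 14.70 = 19.60 mol
X remaining = 26.65 − 19.60 = 7.050 mol
mass = 7.050 × 129.60 = 913.7 g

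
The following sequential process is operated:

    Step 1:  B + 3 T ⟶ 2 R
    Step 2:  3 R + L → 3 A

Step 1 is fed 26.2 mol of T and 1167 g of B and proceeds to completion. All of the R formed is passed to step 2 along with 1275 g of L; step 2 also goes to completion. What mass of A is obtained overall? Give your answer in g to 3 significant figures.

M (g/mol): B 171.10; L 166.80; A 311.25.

Step 1:
n(T) = 26.20 mol
n(B) = 1167 / 171.10 = 6.821 mol
n/ν for T = 26.20/3 = 8.733
n/ν for B = 6.821/1 = 6.821
Smallest n/ν is B → limiting reagent.
n(R) produced = (2/1) × 6.821 = 13.64 mol
Step 2:
n(R) available = 13.64 mol
n(L) = 1275 / 166.80 = 7.644 mol
n/ν for R = 13.64/3 = 4.547
n/ν for L = 7.644/1 = 7.644
Smallest n/ν is R → limiting reagent.
n(A) = (3/3) × 13.64 = 13.64 mol
mass = 13.64 × 311.25 = 4245 g

4250 g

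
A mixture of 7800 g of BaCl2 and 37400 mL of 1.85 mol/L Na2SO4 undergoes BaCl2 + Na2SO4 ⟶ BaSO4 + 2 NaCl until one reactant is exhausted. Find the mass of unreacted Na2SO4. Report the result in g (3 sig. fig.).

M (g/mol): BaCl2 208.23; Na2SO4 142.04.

n(BaCl2) = 7800 / 208.23 = 37.46 mol
n(Na2SO4) = 1.85 × 37400/1000 = 69.19 mol
n/ν → BaCl2: 37.46, Na2SO4: 69.19; BaCl2 is limiting.
Na2SO4 consumed = (1/1) × 37.46 = 37.46 mol
Na2SO4 remaining = 69.19 − 37.46 = 31.73 mol
mass = 31.73 × 142.04 = 4507 g

4510 g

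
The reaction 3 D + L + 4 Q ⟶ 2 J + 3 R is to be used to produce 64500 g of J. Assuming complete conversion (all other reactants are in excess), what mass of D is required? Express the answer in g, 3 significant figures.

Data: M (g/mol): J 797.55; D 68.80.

n(J) = 64500 / 797.55 = 80.87 mol
n(D) = (3/2) × 80.87 = 121.3 mol
mass = 121.3 × 68.80 = 8345 g

8350 g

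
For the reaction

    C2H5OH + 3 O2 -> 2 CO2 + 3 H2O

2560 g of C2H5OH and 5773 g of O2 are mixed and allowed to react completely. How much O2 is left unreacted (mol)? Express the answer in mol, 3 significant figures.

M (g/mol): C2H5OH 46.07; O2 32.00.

13.7 mol

n(C2H5OH) = 2560 / 46.07 = 55.57 mol
n(O2) = 5773 / 32.00 = 180.4 mol
n/ν for C2H5OH = 55.57/1 = 55.57
n/ν for O2 = 180.4/3 = 60.13
Smallest n/ν is C2H5OH → limiting reagent.
O2 consumed = (3/1) × 55.57 = 166.7 mol
O2 remaining = 180.4 − 166.7 = 13.70 mol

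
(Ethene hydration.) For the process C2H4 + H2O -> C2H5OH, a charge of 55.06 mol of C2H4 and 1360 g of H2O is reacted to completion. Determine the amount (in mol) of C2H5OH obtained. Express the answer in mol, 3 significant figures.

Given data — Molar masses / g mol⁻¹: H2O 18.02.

55.1 mol

n(C2H4) = 55.06 mol
n(H2O) = 1360 / 18.02 = 75.47 mol
n/ν → C2H4: 55.06, H2O: 75.47; C2H4 is limiting.
n(C2H5OH) = (1/1) × 55.06 = 55.06 mol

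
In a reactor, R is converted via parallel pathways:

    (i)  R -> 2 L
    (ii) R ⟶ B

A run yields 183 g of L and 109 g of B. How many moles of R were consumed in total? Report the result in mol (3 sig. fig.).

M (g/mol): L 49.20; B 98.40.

2.97 mol

n(L) = 183 / 49.20 = 3.720 mol
n(B) = 109 / 98.40 = 1.108 mol
n(R) via (i) = (1/2)×3.720 = 1.860 mol
n(R) via (ii) = (1/1)×1.108 = 1.108 mol
total n(R) = 1.860 + 1.108 = 2.968 mol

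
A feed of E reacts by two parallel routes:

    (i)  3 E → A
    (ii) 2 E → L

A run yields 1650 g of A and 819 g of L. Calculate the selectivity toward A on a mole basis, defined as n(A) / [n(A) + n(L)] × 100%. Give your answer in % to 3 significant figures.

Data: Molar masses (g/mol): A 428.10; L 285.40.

57.3 %

n(A) = 1650 / 428.10 = 3.854 mol
n(L) = 819 / 285.40 = 2.870 mol
selectivity = 3.854/(3.854+2.870) × 100 = 57.32 %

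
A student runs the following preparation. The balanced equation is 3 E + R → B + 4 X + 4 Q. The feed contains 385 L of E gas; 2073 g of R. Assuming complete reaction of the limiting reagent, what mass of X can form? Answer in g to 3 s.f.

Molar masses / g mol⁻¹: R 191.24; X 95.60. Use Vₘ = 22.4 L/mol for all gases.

n(E) = 385.0 / 22.4 = 17.19 mol
n(R) = 2073 / 191.24 = 10.84 mol
n/ν for E = 17.19/3 = 5.730
n/ν for R = 10.84/1 = 10.84
Smallest n/ν is E → limiting reagent.
n(X) = (4/3) × 17.19 = 22.92 mol
mass = 22.92 × 95.60 = 2191 g

2190 g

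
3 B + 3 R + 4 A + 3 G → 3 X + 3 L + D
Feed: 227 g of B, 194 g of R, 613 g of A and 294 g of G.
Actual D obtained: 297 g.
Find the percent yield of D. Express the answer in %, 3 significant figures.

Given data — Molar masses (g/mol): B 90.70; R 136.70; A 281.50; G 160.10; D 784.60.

80.0 %

n(B) = 227.0 / 90.70 = 2.503 mol
n(R) = 194.0 / 136.70 = 1.419 mol
n(A) = 613.0 / 281.50 = 2.178 mol
n(G) = 294.0 / 160.10 = 1.836 mol
n/ν for B = 2.503/3 = 0.8343
n/ν for R = 1.419/3 = 0.4730
n/ν for A = 2.178/4 = 0.5445
n/ν for G = 1.836/3 = 0.6120
Smallest n/ν is R → limiting reagent.
theoretical n(D) = (1/3) × 1.419 = 0.4730 mol → 371.1 g
% yield = 297 / 371.1 × 100 = 80.03 %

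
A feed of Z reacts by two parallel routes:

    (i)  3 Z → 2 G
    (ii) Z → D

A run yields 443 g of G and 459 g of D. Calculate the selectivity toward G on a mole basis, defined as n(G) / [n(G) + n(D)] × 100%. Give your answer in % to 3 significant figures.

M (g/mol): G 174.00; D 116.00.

39.2 %

n(G) = 443 / 174.00 = 2.546 mol
n(D) = 459 / 116.00 = 3.957 mol
selectivity = 2.546/(2.546+3.957) × 100 = 39.15 %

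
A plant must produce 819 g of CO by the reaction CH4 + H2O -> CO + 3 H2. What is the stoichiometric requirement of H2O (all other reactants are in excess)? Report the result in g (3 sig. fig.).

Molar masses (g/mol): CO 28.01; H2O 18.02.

n(CO) = 819 / 28.01 = 29.24 mol
n(H2O) = (1/1) × 29.24 = 29.24 mol
mass = 29.24 × 18.02 = 526.9 g

527 g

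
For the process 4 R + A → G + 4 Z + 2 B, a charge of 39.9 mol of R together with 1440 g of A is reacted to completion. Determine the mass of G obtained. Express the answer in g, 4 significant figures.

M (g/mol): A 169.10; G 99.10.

n(R) = 39.90 mol
n(A) = 1440 / 169.10 = 8.516 mol
n/ν for R = 39.90/4 = 9.975
n/ν for A = 8.516/1 = 8.516
Smallest n/ν is A → limiting reagent.
n(G) = (1/1) × 8.516 = 8.516 mol
mass = 8.516 × 99.10 = 843.9 g

843.9 g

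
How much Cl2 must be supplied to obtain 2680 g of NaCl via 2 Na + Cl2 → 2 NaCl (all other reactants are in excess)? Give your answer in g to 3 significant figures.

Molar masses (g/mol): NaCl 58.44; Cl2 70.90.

n(NaCl) = 2680 / 58.44 = 45.86 mol
n(Cl2) = (1/2) × 45.86 = 22.93 mol
mass = 22.93 × 70.90 = 1626 g

1630 g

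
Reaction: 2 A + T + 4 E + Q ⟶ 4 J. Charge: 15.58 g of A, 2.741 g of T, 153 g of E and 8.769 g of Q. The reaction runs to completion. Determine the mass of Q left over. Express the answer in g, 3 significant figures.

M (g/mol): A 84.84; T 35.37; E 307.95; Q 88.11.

1.94 g

n(A) = 15.58 / 84.84 = 0.1836 mol
n(T) = 2.741 / 35.37 = 0.07750 mol
n(E) = 153.0 / 307.95 = 0.4968 mol
n(Q) = 8.769 / 88.11 = 0.09952 mol
n/ν for A = 0.1836/2 = 0.09180
n/ν for T = 0.07750/1 = 0.07750
n/ν for E = 0.4968/4 = 0.1242
n/ν for Q = 0.09952/1 = 0.09952
Smallest n/ν is T → limiting reagent.
Q consumed = (1/1) × 0.07750 = 0.07750 mol
Q remaining = 0.09952 − 0.07750 = 0.02202 mol
mass = 0.02202 × 88.11 = 1.940 g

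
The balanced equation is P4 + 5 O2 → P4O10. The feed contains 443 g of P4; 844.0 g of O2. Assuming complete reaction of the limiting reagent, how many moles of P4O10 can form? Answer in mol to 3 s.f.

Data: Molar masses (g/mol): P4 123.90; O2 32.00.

3.58 mol

n(P4) = 443.0 / 123.90 = 3.575 mol
n(O2) = 844.0 / 32.00 = 26.38 mol
n/ν for P4 = 3.575/1 = 3.575
n/ν for O2 = 26.38/5 = 5.276
Smallest n/ν is P4 → limiting reagent.
n(P4O10) = (1/1) × 3.575 = 3.575 mol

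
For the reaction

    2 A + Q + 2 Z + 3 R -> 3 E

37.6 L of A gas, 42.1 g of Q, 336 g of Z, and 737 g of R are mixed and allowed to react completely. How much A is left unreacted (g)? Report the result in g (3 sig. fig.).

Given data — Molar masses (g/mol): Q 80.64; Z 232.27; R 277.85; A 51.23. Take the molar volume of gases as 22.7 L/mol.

31.4 g

n(A) = 37.60 / 22.7 = 1.656 mol
n(Q) = 42.10 / 80.64 = 0.5221 mol
n(Z) = 336.0 / 232.27 = 1.447 mol
n(R) = 737.0 / 277.85 = 2.653 mol
n/ν for A = 1.656/2 = 0.8280
n/ν for Q = 0.5221/1 = 0.5221
n/ν for Z = 1.447/2 = 0.7235
n/ν for R = 2.653/3 = 0.8843
Smallest n/ν is Q → limiting reagent.
A consumed = (2/1) × 0.5221 = 1.044 mol
A remaining = 1.656 − 1.044 = 0.6120 mol
mass = 0.6120 × 51.23 = 31.35 g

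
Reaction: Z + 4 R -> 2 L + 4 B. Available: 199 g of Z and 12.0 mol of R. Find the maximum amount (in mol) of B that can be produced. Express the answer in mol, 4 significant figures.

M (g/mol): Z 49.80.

n(Z) = 199.0 / 49.80 = 3.996 mol
n(R) = 12.00 mol
n/ν for Z = 3.996/1 = 3.996
n/ν for R = 12.00/4 = 3.000
Smallest n/ν is R → limiting reagent.
n(B) = (4/4) × 12.00 = 12.00 mol

12.00 mol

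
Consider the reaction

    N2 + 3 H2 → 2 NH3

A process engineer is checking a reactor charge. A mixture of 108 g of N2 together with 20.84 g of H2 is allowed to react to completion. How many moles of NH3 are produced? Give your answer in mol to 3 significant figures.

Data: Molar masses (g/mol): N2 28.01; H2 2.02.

n(N2) = 108.0 / 28.01 = 3.856 mol
n(H2) = 20.84 / 2.02 = 10.32 mol
n/ν → N2: 3.856, H2: 3.440; H2 is limiting.
n(NH3) = (2/3) × 10.32 = 6.880 mol

6.88 mol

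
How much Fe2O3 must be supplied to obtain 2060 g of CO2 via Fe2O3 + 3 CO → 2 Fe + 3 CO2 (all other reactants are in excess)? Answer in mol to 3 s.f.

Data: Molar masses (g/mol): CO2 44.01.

n(CO2) = 2060 / 44.01 = 46.81 mol
n(Fe2O3) = (1/3) × 46.81 = 15.60 mol

15.6 mol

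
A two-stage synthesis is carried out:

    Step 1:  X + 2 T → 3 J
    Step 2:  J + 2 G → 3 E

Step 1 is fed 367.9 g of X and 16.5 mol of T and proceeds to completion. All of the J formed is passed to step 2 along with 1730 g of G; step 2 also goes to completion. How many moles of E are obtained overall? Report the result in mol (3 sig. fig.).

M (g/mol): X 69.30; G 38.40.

47.8 mol

Step 1:
n(X) = 367.9 / 69.30 = 5.309 mol
n(T) = 16.50 mol
n/ν for X = 5.309/1 = 5.309
n/ν for T = 16.50/2 = 8.250
Smallest n/ν is X → limiting reagent.
n(J) produced = (3/1) × 5.309 = 15.93 mol
Step 2:
n(J) available = 15.93 mol
n(G) = 1730 / 38.40 = 45.05 mol
n/ν for J = 15.93/1 = 15.93
n/ν for G = 45.05/2 = 22.53
Smallest n/ν is J → limiting reagent.
n(E) = (3/1) × 15.93 = 47.79 mol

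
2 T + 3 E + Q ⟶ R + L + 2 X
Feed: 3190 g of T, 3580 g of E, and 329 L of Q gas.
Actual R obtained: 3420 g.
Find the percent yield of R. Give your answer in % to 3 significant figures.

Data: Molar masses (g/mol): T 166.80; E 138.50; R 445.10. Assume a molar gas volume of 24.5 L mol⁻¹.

89.2 %

n(T) = 3190 / 166.80 = 19.12 mol
n(E) = 3580 / 138.50 = 25.85 mol
n(Q) = 329.0 / 24.5 = 13.43 mol
n/ν for T = 19.12/2 = 9.560
n/ν for E = 25.85/3 = 8.617
n/ν for Q = 13.43/1 = 13.43
Smallest n/ν is E → limiting reagent.
theoretical n(R) = (1/3) × 25.85 = 8.617 mol → 3835 g
% yield = 3420 / 3835 × 100 = 89.18 %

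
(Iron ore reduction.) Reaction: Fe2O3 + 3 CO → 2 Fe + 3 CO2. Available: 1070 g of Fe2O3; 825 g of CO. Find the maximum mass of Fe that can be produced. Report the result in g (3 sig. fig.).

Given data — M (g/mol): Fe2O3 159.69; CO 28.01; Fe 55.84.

748 g

n(Fe2O3) = 1070 / 159.69 = 6.700 mol
n(CO) = 825.0 / 28.01 = 29.45 mol
n/ν for Fe2O3 = 6.700/1 = 6.700
n/ν for CO = 29.45/3 = 9.817
Smallest n/ν is Fe2O3 → limiting reagent.
n(Fe) = (2/1) × 6.700 = 13.40 mol
mass = 13.40 × 55.84 = 748.3 g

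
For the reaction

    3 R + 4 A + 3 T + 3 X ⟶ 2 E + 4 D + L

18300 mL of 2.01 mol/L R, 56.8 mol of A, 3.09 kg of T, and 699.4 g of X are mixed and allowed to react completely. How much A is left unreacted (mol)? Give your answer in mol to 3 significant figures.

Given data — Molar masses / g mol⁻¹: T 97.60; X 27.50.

n(R) = 2.01 × 18300/1000 = 36.78 mol
n(A) = 56.80 mol
n(T) = 3.090×1000 / 97.60 = 31.66 mol
n(X) = 699.4 / 27.50 = 25.43 mol
n/ν for R = 36.78/3 = 12.26
n/ν for A = 56.80/4 = 14.20
n/ν for T = 31.66/3 = 10.55
n/ν for X = 25.43/3 = 8.477
Smallest n/ν is X → limiting reagent.
A consumed = (4/3) × 25.43 = 33.91 mol
A remaining = 56.80 − 33.91 = 22.89 mol

22.9 mol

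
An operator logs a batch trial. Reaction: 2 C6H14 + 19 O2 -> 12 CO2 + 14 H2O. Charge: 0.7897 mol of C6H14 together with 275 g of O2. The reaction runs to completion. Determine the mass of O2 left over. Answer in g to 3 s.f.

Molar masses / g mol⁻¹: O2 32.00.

34.9 g

n(C6H14) = 0.7897 mol
n(O2) = 275.0 / 32.00 = 8.594 mol
n/ν → C6H14: 0.3949, O2: 0.4523; C6H14 is limiting.
O2 consumed = (19/2) × 0.7897 = 7.502 mol
O2 remaining = 8.594 − 7.502 = 1.092 mol
mass = 1.092 × 32.00 = 34.94 g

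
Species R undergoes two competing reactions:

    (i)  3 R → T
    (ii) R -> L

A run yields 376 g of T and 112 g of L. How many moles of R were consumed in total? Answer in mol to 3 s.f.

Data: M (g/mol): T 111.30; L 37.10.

n(T) = 376 / 111.30 = 3.378 mol
n(L) = 112 / 37.10 = 3.019 mol
n(R) via (i) = (3/1)×3.378 = 10.13 mol
n(R) via (ii) = (1/1)×3.019 = 3.019 mol
total n(R) = 10.13 + 3.019 = 13.15 mol

13.2 mol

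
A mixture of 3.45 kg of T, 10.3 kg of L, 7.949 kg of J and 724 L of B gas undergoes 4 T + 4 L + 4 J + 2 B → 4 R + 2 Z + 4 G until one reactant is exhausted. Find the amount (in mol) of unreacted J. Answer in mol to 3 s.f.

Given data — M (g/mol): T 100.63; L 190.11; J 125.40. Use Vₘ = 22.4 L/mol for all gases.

29.1 mol

n(T) = 3.450×1000 / 100.63 = 34.28 mol
n(L) = 10.30×1000 / 190.11 = 54.18 mol
n(J) = 7.949×1000 / 125.40 = 63.39 mol
n(B) = 724.0 / 22.4 = 32.32 mol
n/ν for T = 34.28/4 = 8.570
n/ν for L = 54.18/4 = 13.55
n/ν for J = 63.39/4 = 15.85
n/ν for B = 32.32/2 = 16.16
Smallest n/ν is T → limiting reagent.
J consumed = (4/4) × 34.28 = 34.28 mol
J remaining = 63.39 − 34.28 = 29.11 mol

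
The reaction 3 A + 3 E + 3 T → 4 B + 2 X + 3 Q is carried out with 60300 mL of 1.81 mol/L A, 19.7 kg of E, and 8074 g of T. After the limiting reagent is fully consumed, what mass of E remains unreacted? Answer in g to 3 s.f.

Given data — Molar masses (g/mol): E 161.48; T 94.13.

n(A) = 1.81 × 60300/1000 = 109.1 mol
n(E) = 19.70×1000 / 161.48 = 122.0 mol
n(T) = 8074 / 94.13 = 85.77 mol
n/ν for A = 109.1/3 = 36.37
n/ν for E = 122.0/3 = 40.67
n/ν for T = 85.77/3 = 28.59
Smallest n/ν is T → limiting reagent.
E consumed = (3/3) × 85.77 = 85.77 mol
E remaining = 122.0 − 85.77 = 36.23 mol
mass = 36.23 × 161.48 = 5850 g

5850 g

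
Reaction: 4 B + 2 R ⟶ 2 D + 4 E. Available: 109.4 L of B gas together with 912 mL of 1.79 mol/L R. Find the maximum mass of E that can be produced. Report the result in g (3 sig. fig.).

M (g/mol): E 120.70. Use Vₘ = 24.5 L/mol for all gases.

n(B) = 109.4 / 24.5 = 4.465 mol
n(R) = 1.79 × 912.0/1000 = 1.632 mol
n/ν for B = 4.465/4 = 1.116
n/ν for R = 1.632/2 = 0.8160
Smallest n/ν is R → limiting reagent.
n(E) = (4/2) × 1.632 = 3.264 mol
mass = 3.264 × 120.70 = 394.0 g

394 g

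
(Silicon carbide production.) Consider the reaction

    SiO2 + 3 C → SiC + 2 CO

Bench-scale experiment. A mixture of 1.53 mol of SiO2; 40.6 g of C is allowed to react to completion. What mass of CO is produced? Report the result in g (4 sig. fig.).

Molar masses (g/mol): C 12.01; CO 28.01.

n(SiO2) = 1.530 mol
n(C) = 40.60 / 12.01 = 3.381 mol
n/ν for SiO2 = 1.530/1 = 1.530
n/ν for C = 3.381/3 = 1.127
Smallest n/ν is C → limiting reagent.
n(CO) = (2/3) × 3.381 = 2.254 mol
mass = 2.254 × 28.01 = 63.13 g

63.13 g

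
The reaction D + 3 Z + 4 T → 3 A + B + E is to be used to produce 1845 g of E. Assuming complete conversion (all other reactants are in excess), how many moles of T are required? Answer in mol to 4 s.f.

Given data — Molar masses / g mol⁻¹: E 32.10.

n(E) = 1845 / 32.10 = 57.48 mol
n(T) = (4/1) × 57.48 = 229.9 mol

229.9 mol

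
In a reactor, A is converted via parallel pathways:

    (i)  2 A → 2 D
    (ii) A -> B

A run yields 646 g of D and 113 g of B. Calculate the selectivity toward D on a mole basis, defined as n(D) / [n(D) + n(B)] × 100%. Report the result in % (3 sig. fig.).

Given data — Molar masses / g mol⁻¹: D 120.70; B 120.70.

n(D) = 646 / 120.70 = 5.352 mol
n(B) = 113 / 120.70 = 0.9362 mol
selectivity = 5.352/(5.352+0.9362) × 100 = 85.11 %

85.1 %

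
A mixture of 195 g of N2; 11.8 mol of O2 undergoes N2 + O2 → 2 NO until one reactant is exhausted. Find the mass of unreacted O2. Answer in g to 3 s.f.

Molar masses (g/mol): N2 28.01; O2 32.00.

155 g

n(N2) = 195.0 / 28.01 = 6.962 mol
n(O2) = 11.80 mol
n/ν → N2: 6.962, O2: 11.80; N2 is limiting.
O2 consumed = (1/1) × 6.962 = 6.962 mol
O2 remaining = 11.80 − 6.962 = 4.838 mol
mass = 4.838 × 32.00 = 154.8 g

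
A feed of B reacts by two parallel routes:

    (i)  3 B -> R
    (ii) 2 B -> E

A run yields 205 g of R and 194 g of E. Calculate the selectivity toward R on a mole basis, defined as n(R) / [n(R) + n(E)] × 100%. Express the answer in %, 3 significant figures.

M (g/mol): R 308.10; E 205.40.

41.3 %

n(R) = 205 / 308.10 = 0.6654 mol
n(E) = 194 / 205.40 = 0.9445 mol
selectivity = 0.6654/(0.6654+0.9445) × 100 = 41.33 %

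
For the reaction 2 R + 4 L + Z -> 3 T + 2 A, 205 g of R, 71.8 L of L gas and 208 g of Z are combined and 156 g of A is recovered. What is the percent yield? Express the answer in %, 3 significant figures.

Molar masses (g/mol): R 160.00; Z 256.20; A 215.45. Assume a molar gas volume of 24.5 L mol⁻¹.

56.5 %

n(R) = 205.0 / 160.00 = 1.281 mol
n(L) = 71.80 / 24.5 = 2.931 mol
n(Z) = 208.0 / 256.20 = 0.8119 mol
n/ν → R: 0.6405, L: 0.7328, Z: 0.8119; R is limiting.
theoretical n(A) = (2/2) × 1.281 = 1.281 mol → 276.0 g
% yield = 156 / 276.0 × 100 = 56.52 %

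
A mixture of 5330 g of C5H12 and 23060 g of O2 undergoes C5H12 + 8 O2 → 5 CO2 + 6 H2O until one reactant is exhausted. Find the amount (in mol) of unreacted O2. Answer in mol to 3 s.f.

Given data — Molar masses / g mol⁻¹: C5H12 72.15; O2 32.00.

130 mol

n(C5H12) = 5330 / 72.15 = 73.87 mol
n(O2) = 23060 / 32.00 = 720.6 mol
n/ν for C5H12 = 73.87/1 = 73.87
n/ν for O2 = 720.6/8 = 90.08
Smallest n/ν is C5H12 → limiting reagent.
O2 consumed = (8/1) × 73.87 = 591.0 mol
O2 remaining = 720.6 − 591.0 = 129.6 mol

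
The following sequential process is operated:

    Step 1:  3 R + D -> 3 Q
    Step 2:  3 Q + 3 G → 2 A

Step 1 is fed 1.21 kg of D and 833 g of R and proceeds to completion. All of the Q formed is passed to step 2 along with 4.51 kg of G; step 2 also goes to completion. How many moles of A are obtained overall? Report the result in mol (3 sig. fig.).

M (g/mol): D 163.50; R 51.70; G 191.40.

10.7 mol

Step 1:
n(D) = 1.210×1000 / 163.50 = 7.401 mol
n(R) = 833.0 / 51.70 = 16.11 mol
n/ν for D = 7.401/1 = 7.401
n/ν for R = 16.11/3 = 5.370
Smallest n/ν is R → limiting reagent.
n(Q) produced = (3/3) × 16.11 = 16.11 mol
Step 2:
n(Q) available = 16.11 mol
n(G) = 4.510×1000 / 191.40 = 23.56 mol
n/ν for Q = 16.11/3 = 5.370
n/ν for G = 23.56/3 = 7.853
Smallest n/ν is Q → limiting reagent.
n(A) = (2/3) × 16.11 = 10.74 mol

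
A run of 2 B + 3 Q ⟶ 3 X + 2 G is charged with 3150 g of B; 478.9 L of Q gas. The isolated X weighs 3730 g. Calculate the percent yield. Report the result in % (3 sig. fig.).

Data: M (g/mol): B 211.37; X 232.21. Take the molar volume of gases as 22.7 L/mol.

n(B) = 3150 / 211.37 = 14.90 mol
n(Q) = 478.9 / 22.7 = 21.10 mol
n/ν → B: 7.450, Q: 7.033; Q is limiting.
theoretical n(X) = (3/3) × 21.10 = 21.10 mol → 4900 g
% yield = 3730 / 4900 × 100 = 76.12 %

76.1 %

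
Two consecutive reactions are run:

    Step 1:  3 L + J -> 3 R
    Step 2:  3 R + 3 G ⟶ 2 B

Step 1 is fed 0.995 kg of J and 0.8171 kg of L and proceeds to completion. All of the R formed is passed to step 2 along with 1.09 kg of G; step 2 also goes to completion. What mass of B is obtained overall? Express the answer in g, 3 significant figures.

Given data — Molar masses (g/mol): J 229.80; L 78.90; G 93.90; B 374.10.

Step 1:
n(J) = 0.9950×1000 / 229.80 = 4.330 mol
n(L) = 0.8171×1000 / 78.90 = 10.36 mol
n/ν for J = 4.330/1 = 4.330
n/ν for L = 10.36/3 = 3.453
Smallest n/ν is L → limiting reagent.
n(R) produced = (3/3) × 10.36 = 10.36 mol
Step 2:
n(R) available = 10.36 mol
n(G) = 1.090×1000 / 93.90 = 11.61 mol
n/ν for R = 10.36/3 = 3.453
n/ν for G = 11.61/3 = 3.870
Smallest n/ν is R → limiting reagent.
n(B) = (2/3) × 10.36 = 6.907 mol
mass = 6.907 × 374.10 = 2584 g

2580 g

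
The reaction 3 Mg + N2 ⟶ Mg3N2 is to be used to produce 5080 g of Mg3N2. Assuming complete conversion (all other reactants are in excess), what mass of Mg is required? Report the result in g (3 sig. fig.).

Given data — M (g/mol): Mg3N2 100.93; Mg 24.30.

3670 g

n(Mg3N2) = 5080 / 100.93 = 50.33 mol
n(Mg) = (3/1) × 50.33 = 151.0 mol
mass = 151.0 × 24.30 = 3669 g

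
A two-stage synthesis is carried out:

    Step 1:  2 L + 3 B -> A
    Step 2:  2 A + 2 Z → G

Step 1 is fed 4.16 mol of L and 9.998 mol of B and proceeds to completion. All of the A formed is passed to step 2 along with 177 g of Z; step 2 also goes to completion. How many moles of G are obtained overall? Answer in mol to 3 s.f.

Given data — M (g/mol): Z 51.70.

1.04 mol

Step 1:
n(L) = 4.160 mol
n(B) = 9.998 mol
n/ν for L = 4.160/2 = 2.080
n/ν for B = 9.998/3 = 3.333
Smallest n/ν is L → limiting reagent.
n(A) produced = (1/2) × 4.160 = 2.080 mol
Step 2:
n(A) available = 2.080 mol
n(Z) = 177.0 / 51.70 = 3.424 mol
n/ν for A = 2.080/2 = 1.040
n/ν for Z = 3.424/2 = 1.712
Smallest n/ν is A → limiting reagent.
n(G) = (1/2) × 2.080 = 1.040 mol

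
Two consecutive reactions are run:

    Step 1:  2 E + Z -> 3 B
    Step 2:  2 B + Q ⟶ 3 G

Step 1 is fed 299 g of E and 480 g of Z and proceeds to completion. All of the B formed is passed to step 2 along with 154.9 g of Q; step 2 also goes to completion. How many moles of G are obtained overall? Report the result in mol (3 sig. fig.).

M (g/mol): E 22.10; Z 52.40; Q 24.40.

Step 1:
n(E) = 299.0 / 22.10 = 13.53 mol
n(Z) = 480.0 / 52.40 = 9.160 mol
n/ν → E: 6.765, Z: 9.160; E is limiting.
n(B) produced = (3/2) × 13.53 = 20.30 mol
Step 2:
n(B) available = 20.30 mol
n(Q) = 154.9 / 24.40 = 6.348 mol
n/ν → B: 10.15, Q: 6.348; Q is limiting.
n(G) = (3/1) × 6.348 = 19.04 mol

19.0 mol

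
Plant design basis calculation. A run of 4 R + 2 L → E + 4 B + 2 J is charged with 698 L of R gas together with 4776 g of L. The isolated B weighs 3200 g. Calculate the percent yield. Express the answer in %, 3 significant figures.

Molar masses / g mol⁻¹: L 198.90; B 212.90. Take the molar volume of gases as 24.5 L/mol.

52.8 %

n(R) = 698.0 / 24.5 = 28.49 mol
n(L) = 4776 / 198.90 = 24.01 mol
n/ν → R: 7.123, L: 12.01; R is limiting.
theoretical n(B) = (4/4) × 28.49 = 28.49 mol → 6066 g
% yield = 3200 / 6066 × 100 = 52.75 %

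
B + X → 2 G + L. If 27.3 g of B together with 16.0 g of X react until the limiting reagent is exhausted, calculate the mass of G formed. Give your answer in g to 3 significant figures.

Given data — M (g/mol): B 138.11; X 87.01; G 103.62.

38.1 g

n(B) = 27.30 / 138.11 = 0.1977 mol
n(X) = 16.00 / 87.01 = 0.1839 mol
n/ν → B: 0.1977, X: 0.1839; X is limiting.
n(G) = (2/1) × 0.1839 = 0.3678 mol
mass = 0.3678 × 103.62 = 38.11 g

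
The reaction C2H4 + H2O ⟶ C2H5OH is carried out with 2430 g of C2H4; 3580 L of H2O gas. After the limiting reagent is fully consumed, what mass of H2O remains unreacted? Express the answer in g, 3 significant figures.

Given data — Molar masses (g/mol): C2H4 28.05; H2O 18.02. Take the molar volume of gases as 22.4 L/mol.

1320 g

n(C2H4) = 2430 / 28.05 = 86.63 mol
n(H2O) = 3580 / 22.4 = 159.8 mol
n/ν for C2H4 = 86.63/1 = 86.63
n/ν for H2O = 159.8/1 = 159.8
Smallest n/ν is C2H4 → limiting reagent.
H2O consumed = (1/1) × 86.63 = 86.63 mol
H2O remaining = 159.8 − 86.63 = 73.17 mol
mass = 73.17 × 18.02 = 1319 g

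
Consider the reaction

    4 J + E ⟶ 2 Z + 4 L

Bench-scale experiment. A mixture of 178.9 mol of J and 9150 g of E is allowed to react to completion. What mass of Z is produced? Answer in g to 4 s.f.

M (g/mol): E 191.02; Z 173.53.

15520 g

n(J) = 178.9 mol
n(E) = 9150 / 191.02 = 47.90 mol
n/ν → J: 44.73, E: 47.90; J is limiting.
n(Z) = (2/4) × 178.9 = 89.45 mol
mass = 89.45 × 173.53 = 15520 g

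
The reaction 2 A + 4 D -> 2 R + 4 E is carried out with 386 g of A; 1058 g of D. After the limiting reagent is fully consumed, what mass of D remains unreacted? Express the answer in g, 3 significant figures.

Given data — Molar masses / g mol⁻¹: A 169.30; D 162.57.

317 g

n(A) = 386.0 / 169.30 = 2.280 mol
n(D) = 1058 / 162.57 = 6.508 mol
n/ν for A = 2.280/2 = 1.140
n/ν for D = 6.508/4 = 1.627
Smallest n/ν is A → limiting reagent.
D consumed = (4/2) × 2.280 = 4.560 mol
D remaining = 6.508 − 4.560 = 1.948 mol
mass = 1.948 × 162.57 = 316.7 g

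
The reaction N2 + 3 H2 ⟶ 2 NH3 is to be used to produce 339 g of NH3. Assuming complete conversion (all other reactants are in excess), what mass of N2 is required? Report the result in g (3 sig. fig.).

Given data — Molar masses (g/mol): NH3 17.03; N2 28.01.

n(NH3) = 339 / 17.03 = 19.91 mol
n(N2) = (1/2) × 19.91 = 9.955 mol
mass = 9.955 × 28.01 = 278.8 g

279 g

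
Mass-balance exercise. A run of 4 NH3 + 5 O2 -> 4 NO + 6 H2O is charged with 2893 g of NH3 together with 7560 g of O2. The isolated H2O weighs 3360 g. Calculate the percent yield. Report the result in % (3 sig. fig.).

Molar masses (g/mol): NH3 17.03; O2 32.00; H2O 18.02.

73.2 %

n(NH3) = 2893 / 17.03 = 169.9 mol
n(O2) = 7560 / 32.00 = 236.3 mol
n/ν → NH3: 42.48, O2: 47.26; NH3 is limiting.
theoretical n(H2O) = (6/4) × 169.9 = 254.9 mol → 4593 g
% yield = 3360 / 4593 × 100 = 73.15 %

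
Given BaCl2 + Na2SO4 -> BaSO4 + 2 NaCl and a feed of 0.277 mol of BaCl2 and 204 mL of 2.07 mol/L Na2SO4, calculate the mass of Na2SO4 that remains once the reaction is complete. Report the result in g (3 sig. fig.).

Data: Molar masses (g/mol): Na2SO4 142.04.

20.6 g

n(BaCl2) = 0.2770 mol
n(Na2SO4) = 2.07 × 204.0/1000 = 0.4223 mol
n/ν for BaCl2 = 0.2770/1 = 0.2770
n/ν for Na2SO4 = 0.4223/1 = 0.4223
Smallest n/ν is BaCl2 → limiting reagent.
Na2SO4 consumed = (1/1) × 0.2770 = 0.2770 mol
Na2SO4 remaining = 0.4223 − 0.2770 = 0.1453 mol
mass = 0.1453 × 142.04 = 20.64 g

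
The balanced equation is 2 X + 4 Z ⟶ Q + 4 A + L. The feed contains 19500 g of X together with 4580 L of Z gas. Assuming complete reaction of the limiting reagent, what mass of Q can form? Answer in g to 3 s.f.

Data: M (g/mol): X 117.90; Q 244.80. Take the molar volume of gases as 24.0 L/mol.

n(X) = 19500 / 117.90 = 165.4 mol
n(Z) = 4580 / 24.0 = 190.8 mol
n/ν → X: 82.70, Z: 47.70; Z is limiting.
n(Q) = (1/4) × 190.8 = 47.70 mol
mass = 47.70 × 244.80 = 11680 g

11700 g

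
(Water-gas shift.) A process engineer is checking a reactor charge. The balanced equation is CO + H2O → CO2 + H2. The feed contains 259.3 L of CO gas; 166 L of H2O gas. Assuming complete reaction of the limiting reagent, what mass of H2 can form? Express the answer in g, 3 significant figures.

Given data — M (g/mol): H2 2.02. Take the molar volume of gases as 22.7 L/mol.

14.8 g

n(CO) = 259.3 / 22.7 = 11.42 mol
n(H2O) = 166.0 / 22.7 = 7.313 mol
n/ν → CO: 11.42, H2O: 7.313; H2O is limiting.
n(H2) = (1/1) × 7.313 = 7.313 mol
mass = 7.313 × 2.02 = 14.77 g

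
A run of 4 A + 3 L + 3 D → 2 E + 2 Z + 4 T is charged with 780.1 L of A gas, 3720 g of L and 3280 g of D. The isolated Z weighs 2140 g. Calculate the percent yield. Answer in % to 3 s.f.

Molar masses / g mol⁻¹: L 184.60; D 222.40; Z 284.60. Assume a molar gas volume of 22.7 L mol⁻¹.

76.5 %

n(A) = 780.1 / 22.7 = 34.37 mol
n(L) = 3720 / 184.60 = 20.15 mol
n(D) = 3280 / 222.40 = 14.75 mol
n/ν for A = 34.37/4 = 8.593
n/ν for L = 20.15/3 = 6.717
n/ν for D = 14.75/3 = 4.917
Smallest n/ν is D → limiting reagent.
theoretical n(Z) = (2/3) × 14.75 = 9.833 mol → 2798 g
% yield = 2140 / 2798 × 100 = 76.48 %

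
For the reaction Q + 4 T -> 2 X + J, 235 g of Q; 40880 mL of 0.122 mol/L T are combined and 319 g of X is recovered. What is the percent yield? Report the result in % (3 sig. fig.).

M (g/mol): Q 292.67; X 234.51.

84.7 %

n(Q) = 235.0 / 292.67 = 0.8030 mol
n(T) = 0.122 × 40880/1000 = 4.987 mol
n/ν for Q = 0.8030/1 = 0.8030
n/ν for T = 4.987/4 = 1.247
Smallest n/ν is Q → limiting reagent.
theoretical n(X) = (2/1) × 0.8030 = 1.606 mol → 376.6 g
% yield = 319 / 376.6 × 100 = 84.71 %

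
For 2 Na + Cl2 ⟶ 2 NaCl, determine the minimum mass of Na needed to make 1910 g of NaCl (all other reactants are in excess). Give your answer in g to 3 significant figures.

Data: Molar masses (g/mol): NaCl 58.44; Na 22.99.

n(NaCl) = 1910 / 58.44 = 32.68 mol
n(Na) = (2/2) × 32.68 = 32.68 mol
mass = 32.68 × 22.99 = 751.3 g

751 g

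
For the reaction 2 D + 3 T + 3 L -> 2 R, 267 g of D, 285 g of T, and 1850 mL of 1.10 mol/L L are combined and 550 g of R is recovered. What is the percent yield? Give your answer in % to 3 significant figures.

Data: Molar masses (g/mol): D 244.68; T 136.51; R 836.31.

n(D) = 267.0 / 244.68 = 1.091 mol
n(T) = 285.0 / 136.51 = 2.088 mol
n(L) = 1.10 × 1850/1000 = 2.035 mol
n/ν for D = 1.091/2 = 0.5455
n/ν for T = 2.088/3 = 0.6960
n/ν for L = 2.035/3 = 0.6783
Smallest n/ν is D → limiting reagent.
theoretical n(R) = (2/2) × 1.091 = 1.091 mol → 912.4 g
% yield = 550 / 912.4 × 100 = 60.28 %

60.3 %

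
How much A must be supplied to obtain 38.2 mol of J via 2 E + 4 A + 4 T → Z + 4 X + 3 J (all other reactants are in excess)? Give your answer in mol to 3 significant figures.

n(J) = 38.20 mol
n(A) = (4/3) × 38.20 = 50.93 mol

50.9 mol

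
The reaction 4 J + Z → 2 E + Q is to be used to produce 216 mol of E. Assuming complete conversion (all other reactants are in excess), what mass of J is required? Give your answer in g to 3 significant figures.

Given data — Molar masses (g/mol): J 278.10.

n(E) = 216.0 mol
n(J) = (4/2) × 216.0 = 432.0 mol
mass = 432.0 × 278.10 = 120100 g

120000 g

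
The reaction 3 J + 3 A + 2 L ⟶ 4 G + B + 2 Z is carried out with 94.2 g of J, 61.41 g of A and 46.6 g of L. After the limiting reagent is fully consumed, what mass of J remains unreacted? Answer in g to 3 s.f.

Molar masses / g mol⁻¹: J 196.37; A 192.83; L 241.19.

37.3 g

n(J) = 94.20 / 196.37 = 0.4797 mol
n(A) = 61.41 / 192.83 = 0.3185 mol
n(L) = 46.60 / 241.19 = 0.1932 mol
n/ν for J = 0.4797/3 = 0.1599
n/ν for A = 0.3185/3 = 0.1062
n/ν for L = 0.1932/2 = 0.09660
Smallest n/ν is L → limiting reagent.
J consumed = (3/2) × 0.1932 = 0.2898 mol
J remaining = 0.4797 − 0.2898 = 0.1899 mol
mass = 0.1899 × 196.37 = 37.29 g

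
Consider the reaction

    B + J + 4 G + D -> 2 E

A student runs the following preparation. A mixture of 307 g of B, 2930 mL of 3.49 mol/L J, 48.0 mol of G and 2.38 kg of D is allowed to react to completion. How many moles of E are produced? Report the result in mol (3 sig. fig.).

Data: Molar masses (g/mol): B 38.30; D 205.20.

n(B) = 307.0 / 38.30 = 8.016 mol
n(J) = 3.49 × 2930/1000 = 10.23 mol
n(G) = 48.00 mol
n(D) = 2.380×1000 / 205.20 = 11.60 mol
n/ν for B = 8.016/1 = 8.016
n/ν for J = 10.23/1 = 10.23
n/ν for G = 48.00/4 = 12.00
n/ν for D = 11.60/1 = 11.60
Smallest n/ν is B → limiting reagent.
n(E) = (2/1) × 8.016 = 16.03 mol

16.0 mol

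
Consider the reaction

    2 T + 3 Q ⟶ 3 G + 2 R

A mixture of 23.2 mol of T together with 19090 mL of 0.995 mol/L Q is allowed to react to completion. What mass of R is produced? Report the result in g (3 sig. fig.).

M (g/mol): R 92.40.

1170 g

n(T) = 23.20 mol
n(Q) = 0.995 × 19090/1000 = 18.99 mol
n/ν for T = 23.20/2 = 11.60
n/ν for Q = 18.99/3 = 6.330
Smallest n/ν is Q → limiting reagent.
n(R) = (2/3) × 18.99 = 12.66 mol
mass = 12.66 × 92.40 = 1170 g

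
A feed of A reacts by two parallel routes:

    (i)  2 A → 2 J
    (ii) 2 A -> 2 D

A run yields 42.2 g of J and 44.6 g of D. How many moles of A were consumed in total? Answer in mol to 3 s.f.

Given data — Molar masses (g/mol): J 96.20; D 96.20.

0.902 mol

n(J) = 42.2 / 96.20 = 0.4387 mol
n(D) = 44.6 / 96.20 = 0.4636 mol
n(A) via (i) = (2/2)×0.4387 = 0.4387 mol
n(A) via (ii) = (2/2)×0.4636 = 0.4636 mol
total n(A) = 0.4387 + 0.4636 = 0.9023 mol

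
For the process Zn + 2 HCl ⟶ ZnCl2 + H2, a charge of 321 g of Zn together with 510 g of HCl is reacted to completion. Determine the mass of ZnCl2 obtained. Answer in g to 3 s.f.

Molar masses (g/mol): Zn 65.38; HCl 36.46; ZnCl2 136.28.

n(Zn) = 321.0 / 65.38 = 4.910 mol
n(HCl) = 510.0 / 36.46 = 13.99 mol
n/ν → Zn: 4.910, HCl: 6.995; Zn is limiting.
n(ZnCl2) = (1/1) × 4.910 = 4.910 mol
mass = 4.910 × 136.28 = 669.1 g

669 g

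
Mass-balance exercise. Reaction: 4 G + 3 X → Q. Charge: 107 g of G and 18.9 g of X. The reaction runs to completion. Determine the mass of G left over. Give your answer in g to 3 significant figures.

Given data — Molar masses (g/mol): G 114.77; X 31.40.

14.9 g

n(G) = 107.0 / 114.77 = 0.9323 mol
n(X) = 18.90 / 31.40 = 0.6019 mol
n/ν → G: 0.2331, X: 0.2006; X is limiting.
G consumed = (4/3) × 0.6019 = 0.8025 mol
G remaining = 0.9323 − 0.8025 = 0.1298 mol
mass = 0.1298 × 114.77 = 14.90 g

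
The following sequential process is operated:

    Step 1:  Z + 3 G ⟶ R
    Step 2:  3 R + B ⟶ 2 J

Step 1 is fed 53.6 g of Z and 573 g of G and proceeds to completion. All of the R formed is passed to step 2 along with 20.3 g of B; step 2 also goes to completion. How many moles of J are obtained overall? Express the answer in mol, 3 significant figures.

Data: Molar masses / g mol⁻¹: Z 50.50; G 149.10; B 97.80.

Step 1:
n(Z) = 53.60 / 50.50 = 1.061 mol
n(G) = 573.0 / 149.10 = 3.843 mol
n/ν for Z = 1.061/1 = 1.061
n/ν for G = 3.843/3 = 1.281
Smallest n/ν is Z → limiting reagent.
n(R) produced = (1/1) × 1.061 = 1.061 mol
Step 2:
n(R) available = 1.061 mol
n(B) = 20.30 / 97.80 = 0.2076 mol
n/ν for R = 1.061/3 = 0.3537
n/ν for B = 0.2076/1 = 0.2076
Smallest n/ν is B → limiting reagent.
n(J) = (2/1) × 0.2076 = 0.4152 mol

0.415 mol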